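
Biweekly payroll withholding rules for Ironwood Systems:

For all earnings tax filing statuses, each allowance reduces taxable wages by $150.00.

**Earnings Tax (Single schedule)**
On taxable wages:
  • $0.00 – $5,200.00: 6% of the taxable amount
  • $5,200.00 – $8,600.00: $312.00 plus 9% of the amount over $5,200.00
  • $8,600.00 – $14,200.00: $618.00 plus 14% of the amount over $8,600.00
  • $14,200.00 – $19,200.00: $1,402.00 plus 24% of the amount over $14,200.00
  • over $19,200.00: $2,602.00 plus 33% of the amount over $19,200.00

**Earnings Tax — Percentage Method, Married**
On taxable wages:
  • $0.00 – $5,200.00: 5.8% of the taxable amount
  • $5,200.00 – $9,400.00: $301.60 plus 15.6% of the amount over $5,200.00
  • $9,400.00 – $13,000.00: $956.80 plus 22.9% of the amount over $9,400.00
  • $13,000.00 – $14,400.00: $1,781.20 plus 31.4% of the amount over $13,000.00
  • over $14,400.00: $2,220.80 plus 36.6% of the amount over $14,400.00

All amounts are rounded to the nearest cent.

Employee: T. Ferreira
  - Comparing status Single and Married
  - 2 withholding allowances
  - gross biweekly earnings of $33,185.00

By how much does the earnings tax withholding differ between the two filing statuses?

Earnings Tax (Single): taxable = $33,185.00 − 2×$150.00 = $32,885.00
  $2,602.00 + 33% × ($32,885.00 − $19,200.00) = $2,602.00 + 33% × $13,685.00 = $7,118.05
Earnings Tax (Married): taxable = $33,185.00 − 2×$150.00 = $32,885.00
  $2,220.80 + 36.6% × ($32,885.00 − $14,400.00) = $2,220.80 + 36.6% × $18,485.00 = $8,986.31
Difference: |$7,118.05 − $8,986.31| = $1,868.26 (higher under Married)

$1,868.26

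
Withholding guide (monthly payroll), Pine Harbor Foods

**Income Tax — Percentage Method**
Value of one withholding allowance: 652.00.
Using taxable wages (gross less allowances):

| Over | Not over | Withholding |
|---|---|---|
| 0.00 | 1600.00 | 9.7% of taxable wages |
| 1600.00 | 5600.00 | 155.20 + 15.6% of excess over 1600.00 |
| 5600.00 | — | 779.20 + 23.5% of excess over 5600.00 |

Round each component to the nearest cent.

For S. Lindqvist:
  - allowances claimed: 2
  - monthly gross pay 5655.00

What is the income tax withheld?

584.36

Income Tax: taxable = 5655.00 − 2×652.00 = 4351.00
  155.20 + 15.6% × (4351.00 − 1600.00) = 155.20 + 15.6% × 2751.00 = 584.36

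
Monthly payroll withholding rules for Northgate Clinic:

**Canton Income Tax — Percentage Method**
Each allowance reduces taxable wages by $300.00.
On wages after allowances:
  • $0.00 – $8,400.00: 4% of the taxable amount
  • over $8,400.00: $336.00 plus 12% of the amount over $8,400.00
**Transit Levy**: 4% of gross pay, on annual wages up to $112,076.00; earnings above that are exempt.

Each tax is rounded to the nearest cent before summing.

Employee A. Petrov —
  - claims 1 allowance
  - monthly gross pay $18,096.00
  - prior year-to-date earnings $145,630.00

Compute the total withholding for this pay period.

Canton Income Tax: taxable = $18,096.00 − 1×$300.00 = $17,796.00
  $336.00 + 12% × ($17,796.00 − $8,400.00) = $336.00 + 12% × $9,396.00 = $1,463.52
Transit Levy: YTD $145,630.00 ≥ cap $112,076.00 → $0.00
Total: $1,463.52 + $0.00 = $1,463.52

$1,463.52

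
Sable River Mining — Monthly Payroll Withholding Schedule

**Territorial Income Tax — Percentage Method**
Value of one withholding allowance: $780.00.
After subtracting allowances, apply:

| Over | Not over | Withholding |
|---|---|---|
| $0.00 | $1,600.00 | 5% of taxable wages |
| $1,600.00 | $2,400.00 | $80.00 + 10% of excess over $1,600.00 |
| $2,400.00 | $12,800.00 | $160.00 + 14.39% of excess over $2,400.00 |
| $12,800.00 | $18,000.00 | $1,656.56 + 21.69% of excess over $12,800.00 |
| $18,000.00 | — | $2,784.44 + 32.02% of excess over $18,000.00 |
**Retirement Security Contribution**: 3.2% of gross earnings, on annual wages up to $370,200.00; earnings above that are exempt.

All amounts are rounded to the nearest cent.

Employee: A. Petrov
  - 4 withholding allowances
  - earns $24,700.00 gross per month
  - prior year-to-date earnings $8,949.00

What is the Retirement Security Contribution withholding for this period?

$790.40

Retirement Security Contribution: 3.2% × $24,700.00 = $790.40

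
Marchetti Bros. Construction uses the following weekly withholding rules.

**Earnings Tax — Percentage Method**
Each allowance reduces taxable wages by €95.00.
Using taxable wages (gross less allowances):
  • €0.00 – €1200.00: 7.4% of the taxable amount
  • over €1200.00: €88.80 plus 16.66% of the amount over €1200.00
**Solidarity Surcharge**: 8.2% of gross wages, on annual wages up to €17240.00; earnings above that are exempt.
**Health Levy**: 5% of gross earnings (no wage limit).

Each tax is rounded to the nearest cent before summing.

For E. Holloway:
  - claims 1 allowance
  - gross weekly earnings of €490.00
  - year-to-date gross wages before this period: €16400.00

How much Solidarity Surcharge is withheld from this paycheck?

€40.18

Solidarity Surcharge: 8.2% × €490.00 = €40.18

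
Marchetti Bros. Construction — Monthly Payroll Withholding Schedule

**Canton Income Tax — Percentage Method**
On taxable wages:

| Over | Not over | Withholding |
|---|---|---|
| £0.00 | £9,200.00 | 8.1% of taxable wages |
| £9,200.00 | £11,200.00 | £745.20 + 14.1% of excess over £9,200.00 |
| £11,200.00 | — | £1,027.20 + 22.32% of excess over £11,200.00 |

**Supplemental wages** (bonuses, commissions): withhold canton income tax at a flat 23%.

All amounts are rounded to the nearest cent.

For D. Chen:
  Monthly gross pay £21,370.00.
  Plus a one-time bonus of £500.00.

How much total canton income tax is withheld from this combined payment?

£3,412.14

Canton Income Tax: taxable = £21,370.00
  £1,027.20 + 22.32% × (£21,370.00 − £11,200.00) = £1,027.20 + 22.32% × £10,170.00 = £3,297.14
Supplemental (23% flat on bonus): 23% × £500.00 = £115.00
Total canton income tax: £3,297.14 + £115.00 = £3,412.14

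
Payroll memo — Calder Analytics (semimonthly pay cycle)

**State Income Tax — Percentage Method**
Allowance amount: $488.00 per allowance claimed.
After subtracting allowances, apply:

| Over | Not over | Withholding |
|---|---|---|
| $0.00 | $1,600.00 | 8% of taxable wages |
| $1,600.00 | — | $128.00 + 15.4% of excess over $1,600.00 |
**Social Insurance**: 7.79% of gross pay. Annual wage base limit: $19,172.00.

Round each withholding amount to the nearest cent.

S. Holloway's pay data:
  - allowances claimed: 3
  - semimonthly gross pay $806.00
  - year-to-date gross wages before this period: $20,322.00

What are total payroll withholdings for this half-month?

$0.00

State Income Tax: taxable = $806.00 − 3×$488.00 = $-658.00
  Taxable ≤ 0 → $0.00
Social Insurance: YTD $20,322.00 ≥ cap $19,172.00 → $0.00
Total: $0.00 + $0.00 = $0.00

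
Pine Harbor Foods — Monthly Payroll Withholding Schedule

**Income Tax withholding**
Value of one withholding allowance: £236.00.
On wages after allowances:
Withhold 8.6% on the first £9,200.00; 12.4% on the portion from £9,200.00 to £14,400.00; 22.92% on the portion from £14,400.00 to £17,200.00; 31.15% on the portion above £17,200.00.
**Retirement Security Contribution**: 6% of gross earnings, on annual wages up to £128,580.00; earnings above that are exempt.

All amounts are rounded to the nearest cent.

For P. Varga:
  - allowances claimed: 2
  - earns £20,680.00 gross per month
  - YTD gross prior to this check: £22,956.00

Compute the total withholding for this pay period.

Income Tax: taxable = £20,680.00 − 2×£236.00 = £20,208.00
  £2,077.76 + 31.15% × (£20,208.00 − £17,200.00) = £2,077.76 + 31.15% × £3,008.00 = £3,014.75
Retirement Security Contribution: 6% × £20,680.00 = £1,240.80
Total: £3,014.75 + £1,240.80 = £4,255.55

£4,255.55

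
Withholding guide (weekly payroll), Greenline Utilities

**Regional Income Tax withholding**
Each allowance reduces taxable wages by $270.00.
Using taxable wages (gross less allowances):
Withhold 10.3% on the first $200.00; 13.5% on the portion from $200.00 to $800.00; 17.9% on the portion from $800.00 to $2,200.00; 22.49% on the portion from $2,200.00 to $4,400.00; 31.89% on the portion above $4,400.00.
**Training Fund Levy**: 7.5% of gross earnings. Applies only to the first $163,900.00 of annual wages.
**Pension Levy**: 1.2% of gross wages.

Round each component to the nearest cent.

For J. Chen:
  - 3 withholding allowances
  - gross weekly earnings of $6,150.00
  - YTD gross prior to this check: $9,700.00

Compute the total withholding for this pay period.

$1,681.80

Regional Income Tax: taxable = $6,150.00 − 3×$270.00 = $5,340.00
  $846.98 + 31.89% × ($5,340.00 − $4,400.00) = $846.98 + 31.89% × $940.00 = $1,146.75
Training Fund Levy: 7.5% × $6,150.00 = $461.25
Pension Levy: 1.2% × $6,150.00 = $73.80
Total: $1,146.75 + $461.25 + $73.80 = $1,681.80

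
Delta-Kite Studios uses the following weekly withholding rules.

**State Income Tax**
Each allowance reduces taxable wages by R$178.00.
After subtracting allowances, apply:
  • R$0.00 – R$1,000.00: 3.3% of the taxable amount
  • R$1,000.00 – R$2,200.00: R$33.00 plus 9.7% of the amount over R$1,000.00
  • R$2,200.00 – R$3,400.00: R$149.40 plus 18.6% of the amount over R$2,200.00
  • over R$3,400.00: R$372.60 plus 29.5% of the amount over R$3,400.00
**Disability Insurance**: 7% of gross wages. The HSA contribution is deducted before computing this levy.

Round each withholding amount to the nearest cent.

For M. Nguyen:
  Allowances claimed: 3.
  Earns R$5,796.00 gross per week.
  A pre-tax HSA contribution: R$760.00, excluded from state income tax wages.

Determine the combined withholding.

State Income Tax: taxable = R$5,796.00 − R$760.00 − 3×R$178.00 = R$4,502.00
  R$372.60 + 29.5% × (R$4,502.00 − R$3,400.00) = R$372.60 + 29.5% × R$1,102.00 = R$697.69
Disability Insurance: 7% × R$5,036.00 = R$352.52
Total: R$697.69 + R$352.52 = R$1,050.21

R$1,050.21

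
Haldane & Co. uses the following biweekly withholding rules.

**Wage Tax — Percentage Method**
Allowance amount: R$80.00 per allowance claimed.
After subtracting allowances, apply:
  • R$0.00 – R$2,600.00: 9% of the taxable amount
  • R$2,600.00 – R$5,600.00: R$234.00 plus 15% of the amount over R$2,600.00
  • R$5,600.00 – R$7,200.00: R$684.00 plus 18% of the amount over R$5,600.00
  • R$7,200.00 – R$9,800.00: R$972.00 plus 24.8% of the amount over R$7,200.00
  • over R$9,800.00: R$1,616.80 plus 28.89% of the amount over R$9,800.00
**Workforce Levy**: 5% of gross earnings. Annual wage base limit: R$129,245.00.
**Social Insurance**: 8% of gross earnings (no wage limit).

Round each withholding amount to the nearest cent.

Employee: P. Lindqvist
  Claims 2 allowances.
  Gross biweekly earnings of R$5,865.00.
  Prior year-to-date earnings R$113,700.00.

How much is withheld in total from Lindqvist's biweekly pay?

R$1,465.35

Wage Tax: taxable = R$5,865.00 − 2×R$80.00 = R$5,705.00
  R$684.00 + 18% × (R$5,705.00 − R$5,600.00) = R$684.00 + 18% × R$105.00 = R$702.90
Workforce Levy: 5% × R$5,865.00 = R$293.25
Social Insurance: 8% × R$5,865.00 = R$469.20
Total: R$702.90 + R$293.25 + R$469.20 = R$1,465.35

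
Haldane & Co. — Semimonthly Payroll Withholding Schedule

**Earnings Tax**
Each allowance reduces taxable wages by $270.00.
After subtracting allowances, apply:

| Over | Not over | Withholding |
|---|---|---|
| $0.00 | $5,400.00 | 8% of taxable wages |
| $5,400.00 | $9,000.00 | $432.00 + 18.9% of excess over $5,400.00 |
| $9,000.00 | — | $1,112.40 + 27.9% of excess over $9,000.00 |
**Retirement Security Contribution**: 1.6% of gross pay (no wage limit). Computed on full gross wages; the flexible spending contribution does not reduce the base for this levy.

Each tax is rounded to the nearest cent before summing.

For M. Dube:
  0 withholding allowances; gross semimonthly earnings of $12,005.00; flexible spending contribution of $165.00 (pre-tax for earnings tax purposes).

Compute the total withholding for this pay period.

$2,096.84

Earnings Tax: taxable = $12,005.00 − $165.00 = $11,840.00
  $1,112.40 + 27.9% × ($11,840.00 − $9,000.00) = $1,112.40 + 27.9% × $2,840.00 = $1,904.76
Retirement Security Contribution: 1.6% × $12,005.00 = $192.08
Total: $1,904.76 + $192.08 = $2,096.84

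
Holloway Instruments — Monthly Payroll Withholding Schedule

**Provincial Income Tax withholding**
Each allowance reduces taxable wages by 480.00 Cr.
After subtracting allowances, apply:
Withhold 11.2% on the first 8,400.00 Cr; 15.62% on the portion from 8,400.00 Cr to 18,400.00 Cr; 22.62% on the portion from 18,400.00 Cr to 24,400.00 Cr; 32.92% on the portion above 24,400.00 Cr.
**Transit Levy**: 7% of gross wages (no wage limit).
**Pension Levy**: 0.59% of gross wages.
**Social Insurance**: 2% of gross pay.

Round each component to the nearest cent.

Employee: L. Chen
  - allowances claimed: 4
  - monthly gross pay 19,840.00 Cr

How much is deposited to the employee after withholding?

15,509.52 Cr

Provincial Income Tax: taxable = 19,840.00 Cr − 4×480.00 Cr = 17,920.00 Cr
  940.80 Cr + 15.62% × (17,920.00 Cr − 8,400.00 Cr) = 940.80 Cr + 15.62% × 9,520.00 Cr = 2,427.82 Cr
Transit Levy: 7% × 19,840.00 Cr = 1,388.80 Cr
Pension Levy: 0.59% × 19,840.00 Cr = 117.06 Cr
Social Insurance: 2% × 19,840.00 Cr = 396.80 Cr
Total withheld: 2,427.82 Cr + 1,388.80 Cr + 117.06 Cr + 396.80 Cr = 4,330.48 Cr
Net pay: 19,840.00 Cr − 4,330.48 Cr = 15,509.52 Cr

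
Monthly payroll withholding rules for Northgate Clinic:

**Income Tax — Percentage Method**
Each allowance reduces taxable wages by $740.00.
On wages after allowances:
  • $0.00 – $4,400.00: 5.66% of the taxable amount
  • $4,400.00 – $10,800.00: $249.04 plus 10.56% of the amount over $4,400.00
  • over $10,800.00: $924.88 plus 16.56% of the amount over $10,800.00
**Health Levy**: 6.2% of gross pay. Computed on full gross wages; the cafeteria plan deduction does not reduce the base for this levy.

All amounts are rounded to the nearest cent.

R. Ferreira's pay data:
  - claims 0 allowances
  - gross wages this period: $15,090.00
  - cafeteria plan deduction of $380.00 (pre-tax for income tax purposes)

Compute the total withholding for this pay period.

Income Tax: taxable = $15,090.00 − $380.00 = $14,710.00
  $924.88 + 16.56% × ($14,710.00 − $10,800.00) = $924.88 + 16.56% × $3,910.00 = $1,572.38
Health Levy: 6.2% × $15,090.00 = $935.58
Total: $1,572.38 + $935.58 = $2,507.96

$2,507.96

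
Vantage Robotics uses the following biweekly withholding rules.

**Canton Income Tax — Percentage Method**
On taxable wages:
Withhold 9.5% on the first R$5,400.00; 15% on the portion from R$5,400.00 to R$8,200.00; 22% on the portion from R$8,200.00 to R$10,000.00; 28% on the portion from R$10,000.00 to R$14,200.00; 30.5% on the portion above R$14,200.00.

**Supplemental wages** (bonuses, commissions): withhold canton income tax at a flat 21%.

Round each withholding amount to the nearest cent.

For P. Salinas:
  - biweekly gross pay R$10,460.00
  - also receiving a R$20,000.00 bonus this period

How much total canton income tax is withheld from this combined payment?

Canton Income Tax: taxable = R$10,460.00
  R$1,329.00 + 28% × (R$10,460.00 − R$10,000.00) = R$1,329.00 + 28% × R$460.00 = R$1,457.80
Supplemental (21% flat on bonus): 21% × R$20,000.00 = R$4,200.00
Total canton income tax: R$1,457.80 + R$4,200.00 = R$5,657.80

R$5,657.80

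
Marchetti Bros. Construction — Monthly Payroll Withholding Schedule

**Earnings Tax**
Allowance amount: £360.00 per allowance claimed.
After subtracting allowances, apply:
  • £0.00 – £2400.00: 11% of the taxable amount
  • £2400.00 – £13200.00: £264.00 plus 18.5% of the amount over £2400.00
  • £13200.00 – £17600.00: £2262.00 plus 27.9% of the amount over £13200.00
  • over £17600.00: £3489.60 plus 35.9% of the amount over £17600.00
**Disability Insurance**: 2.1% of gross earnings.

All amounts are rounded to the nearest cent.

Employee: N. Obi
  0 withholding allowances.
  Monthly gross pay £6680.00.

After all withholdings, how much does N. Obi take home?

£5483.92

Earnings Tax: taxable = £6680.00
  £264.00 + 18.5% × (£6680.00 − £2400.00) = £264.00 + 18.5% × £4280.00 = £1055.80
Disability Insurance: 2.1% × £6680.00 = £140.28
Total withheld: £1055.80 + £140.28 = £1196.08
Net pay: £6680.00 − £1196.08 = £5483.92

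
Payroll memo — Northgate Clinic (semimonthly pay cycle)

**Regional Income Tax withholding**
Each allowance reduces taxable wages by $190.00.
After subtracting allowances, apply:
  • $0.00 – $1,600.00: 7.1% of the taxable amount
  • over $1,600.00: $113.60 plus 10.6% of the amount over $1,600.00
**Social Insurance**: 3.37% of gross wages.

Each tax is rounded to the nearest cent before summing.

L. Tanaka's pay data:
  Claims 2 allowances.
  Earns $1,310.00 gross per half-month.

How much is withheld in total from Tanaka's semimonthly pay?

$110.18

Regional Income Tax: taxable = $1,310.00 − 2×$190.00 = $930.00
  7.1% × $930.00 = $66.03
Social Insurance: 3.37% × $1,310.00 = $44.15
Total: $66.03 + $44.15 = $110.18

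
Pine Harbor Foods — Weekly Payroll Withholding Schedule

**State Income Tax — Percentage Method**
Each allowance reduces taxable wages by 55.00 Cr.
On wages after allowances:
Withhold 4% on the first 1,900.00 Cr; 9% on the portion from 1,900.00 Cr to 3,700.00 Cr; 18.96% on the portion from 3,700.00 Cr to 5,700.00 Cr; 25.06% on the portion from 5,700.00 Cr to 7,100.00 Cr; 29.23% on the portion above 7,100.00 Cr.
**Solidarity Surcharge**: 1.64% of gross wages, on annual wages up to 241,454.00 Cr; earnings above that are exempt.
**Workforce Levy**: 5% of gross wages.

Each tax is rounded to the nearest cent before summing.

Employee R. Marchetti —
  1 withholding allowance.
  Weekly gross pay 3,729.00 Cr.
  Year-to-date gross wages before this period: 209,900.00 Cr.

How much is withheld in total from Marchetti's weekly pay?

State Income Tax: taxable = 3,729.00 Cr − 1×55.00 Cr = 3,674.00 Cr
  76.00 Cr + 9% × (3,674.00 Cr − 1,900.00 Cr) = 76.00 Cr + 9% × 1,774.00 Cr = 235.66 Cr
Solidarity Surcharge: 1.64% × 3,729.00 Cr = 61.16 Cr
Workforce Levy: 5% × 3,729.00 Cr = 186.45 Cr
Total: 235.66 Cr + 61.16 Cr + 186.45 Cr = 483.27 Cr

483.27 Cr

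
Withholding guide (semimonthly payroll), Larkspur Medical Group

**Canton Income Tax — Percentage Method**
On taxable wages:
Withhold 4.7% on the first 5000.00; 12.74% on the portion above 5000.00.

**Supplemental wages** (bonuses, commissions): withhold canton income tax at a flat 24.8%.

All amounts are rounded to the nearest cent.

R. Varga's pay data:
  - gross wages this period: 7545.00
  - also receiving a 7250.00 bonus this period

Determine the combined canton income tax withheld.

2357.23

Canton Income Tax: taxable = 7545.00
  235.00 + 12.74% × (7545.00 − 5000.00) = 235.00 + 12.74% × 2545.00 = 559.23
Supplemental (24.8% flat on bonus): 24.8% × 7250.00 = 1798.00
Total canton income tax: 559.23 + 1798.00 = 2357.23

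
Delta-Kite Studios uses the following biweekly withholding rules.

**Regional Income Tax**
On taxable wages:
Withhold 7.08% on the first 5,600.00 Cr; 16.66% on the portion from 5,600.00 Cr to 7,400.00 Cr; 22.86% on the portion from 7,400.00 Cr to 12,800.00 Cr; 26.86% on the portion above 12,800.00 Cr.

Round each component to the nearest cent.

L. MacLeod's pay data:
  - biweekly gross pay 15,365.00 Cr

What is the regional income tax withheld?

Regional Income Tax: taxable = 15,365.00 Cr
  1,930.80 Cr + 26.86% × (15,365.00 Cr − 12,800.00 Cr) = 1,930.80 Cr + 26.86% × 2,565.00 Cr = 2,619.76 Cr

2,619.76 Cr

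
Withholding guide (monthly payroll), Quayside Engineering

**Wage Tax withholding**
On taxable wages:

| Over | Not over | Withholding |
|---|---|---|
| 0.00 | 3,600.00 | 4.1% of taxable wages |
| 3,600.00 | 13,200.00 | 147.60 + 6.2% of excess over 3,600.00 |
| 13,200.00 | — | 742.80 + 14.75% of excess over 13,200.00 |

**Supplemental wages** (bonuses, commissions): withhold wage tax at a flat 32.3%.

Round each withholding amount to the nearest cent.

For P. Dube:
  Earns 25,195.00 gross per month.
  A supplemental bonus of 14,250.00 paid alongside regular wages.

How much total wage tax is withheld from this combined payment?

Wage Tax: taxable = 25,195.00
  742.80 + 14.75% × (25,195.00 − 13,200.00) = 742.80 + 14.75% × 11,995.00 = 2,512.06
Supplemental (32.3% flat on bonus): 32.3% × 14,250.00 = 4,602.75
Total wage tax: 2,512.06 + 4,602.75 = 7,114.81

7,114.81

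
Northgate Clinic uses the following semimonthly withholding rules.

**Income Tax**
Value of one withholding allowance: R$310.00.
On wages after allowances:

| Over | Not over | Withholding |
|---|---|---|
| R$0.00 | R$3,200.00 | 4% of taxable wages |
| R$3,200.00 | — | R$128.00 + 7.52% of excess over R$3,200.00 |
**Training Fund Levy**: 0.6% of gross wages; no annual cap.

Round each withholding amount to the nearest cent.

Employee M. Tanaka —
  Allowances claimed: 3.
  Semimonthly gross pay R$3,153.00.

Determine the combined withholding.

Income Tax: taxable = R$3,153.00 − 3×R$310.00 = R$2,223.00
  4% × R$2,223.00 = R$88.92
Training Fund Levy: 0.6% × R$3,153.00 = R$18.92
Total: R$88.92 + R$18.92 = R$107.84

R$107.84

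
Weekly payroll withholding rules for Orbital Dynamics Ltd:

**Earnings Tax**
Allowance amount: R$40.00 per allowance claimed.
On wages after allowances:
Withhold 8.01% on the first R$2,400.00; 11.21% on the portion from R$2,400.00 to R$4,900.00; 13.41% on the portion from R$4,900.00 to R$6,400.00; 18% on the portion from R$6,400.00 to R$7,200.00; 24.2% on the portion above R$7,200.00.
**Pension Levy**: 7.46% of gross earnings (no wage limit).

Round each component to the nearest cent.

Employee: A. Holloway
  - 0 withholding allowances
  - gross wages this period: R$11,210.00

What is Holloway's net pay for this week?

R$8,585.67

Earnings Tax: taxable = R$11,210.00
  R$817.64 + 24.2% × (R$11,210.00 − R$7,200.00) = R$817.64 + 24.2% × R$4,010.00 = R$1,788.06
Pension Levy: 7.46% × R$11,210.00 = R$836.27
Total withheld: R$1,788.06 + R$836.27 = R$2,624.33
Net pay: R$11,210.00 − R$2,624.33 = R$8,585.67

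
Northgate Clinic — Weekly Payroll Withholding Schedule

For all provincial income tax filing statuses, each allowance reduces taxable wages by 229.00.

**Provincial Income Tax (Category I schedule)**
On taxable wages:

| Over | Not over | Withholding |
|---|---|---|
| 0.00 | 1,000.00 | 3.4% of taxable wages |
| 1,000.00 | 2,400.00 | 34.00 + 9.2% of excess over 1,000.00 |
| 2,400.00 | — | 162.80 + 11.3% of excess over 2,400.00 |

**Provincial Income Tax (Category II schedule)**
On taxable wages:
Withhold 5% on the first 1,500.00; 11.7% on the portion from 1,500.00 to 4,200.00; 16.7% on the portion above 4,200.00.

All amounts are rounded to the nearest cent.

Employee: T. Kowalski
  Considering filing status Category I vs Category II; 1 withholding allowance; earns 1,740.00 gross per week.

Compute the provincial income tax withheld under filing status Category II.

Provincial Income Tax (Category II): taxable = 1,740.00 − 1×229.00 = 1,511.00
  75.00 + 11.7% × (1,511.00 − 1,500.00) = 75.00 + 11.7% × 11.00 = 76.29

76.29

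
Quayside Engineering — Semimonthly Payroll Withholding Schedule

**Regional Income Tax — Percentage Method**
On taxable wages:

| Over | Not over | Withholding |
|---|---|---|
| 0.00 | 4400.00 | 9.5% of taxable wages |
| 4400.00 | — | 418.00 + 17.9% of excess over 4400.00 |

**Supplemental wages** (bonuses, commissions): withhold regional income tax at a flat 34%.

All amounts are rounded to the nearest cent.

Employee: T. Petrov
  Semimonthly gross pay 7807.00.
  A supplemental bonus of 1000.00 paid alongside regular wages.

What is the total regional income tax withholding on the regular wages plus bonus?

Regional Income Tax: taxable = 7807.00
  418.00 + 17.9% × (7807.00 − 4400.00) = 418.00 + 17.9% × 3407.00 = 1027.85
Supplemental (34% flat on bonus): 34% × 1000.00 = 340.00
Total regional income tax: 1027.85 + 340.00 = 1367.85

1367.85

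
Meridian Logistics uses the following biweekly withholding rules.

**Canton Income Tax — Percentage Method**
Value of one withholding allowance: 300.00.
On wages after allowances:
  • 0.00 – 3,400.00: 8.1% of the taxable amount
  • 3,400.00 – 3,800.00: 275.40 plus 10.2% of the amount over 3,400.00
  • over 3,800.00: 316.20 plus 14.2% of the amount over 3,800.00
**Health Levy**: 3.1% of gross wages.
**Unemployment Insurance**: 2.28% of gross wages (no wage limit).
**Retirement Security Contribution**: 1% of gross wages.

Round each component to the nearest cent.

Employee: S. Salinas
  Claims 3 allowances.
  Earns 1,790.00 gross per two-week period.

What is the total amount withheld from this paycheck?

Canton Income Tax: taxable = 1,790.00 − 3×300.00 = 890.00
  8.1% × 890.00 = 72.09
Health Levy: 3.1% × 1,790.00 = 55.49
Unemployment Insurance: 2.28% × 1,790.00 = 40.81
Retirement Security Contribution: 1% × 1,790.00 = 17.90
Total: 72.09 + 55.49 + 40.81 + 17.90 = 186.29

186.29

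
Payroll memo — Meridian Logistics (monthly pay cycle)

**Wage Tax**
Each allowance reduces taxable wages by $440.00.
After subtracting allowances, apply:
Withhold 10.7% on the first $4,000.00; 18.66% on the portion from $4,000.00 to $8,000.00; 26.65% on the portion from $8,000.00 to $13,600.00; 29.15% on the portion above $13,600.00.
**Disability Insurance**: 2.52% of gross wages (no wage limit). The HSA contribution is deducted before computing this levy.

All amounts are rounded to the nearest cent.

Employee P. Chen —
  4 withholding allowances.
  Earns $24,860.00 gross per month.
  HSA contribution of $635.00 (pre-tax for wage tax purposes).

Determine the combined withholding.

$5,861.42

Wage Tax: taxable = $24,860.00 − $635.00 − 4×$440.00 = $22,465.00
  $2,666.80 + 29.15% × ($22,465.00 − $13,600.00) = $2,666.80 + 29.15% × $8,865.00 = $5,250.95
Disability Insurance: 2.52% × $24,225.00 = $610.47
Total: $5,250.95 + $610.47 = $5,861.42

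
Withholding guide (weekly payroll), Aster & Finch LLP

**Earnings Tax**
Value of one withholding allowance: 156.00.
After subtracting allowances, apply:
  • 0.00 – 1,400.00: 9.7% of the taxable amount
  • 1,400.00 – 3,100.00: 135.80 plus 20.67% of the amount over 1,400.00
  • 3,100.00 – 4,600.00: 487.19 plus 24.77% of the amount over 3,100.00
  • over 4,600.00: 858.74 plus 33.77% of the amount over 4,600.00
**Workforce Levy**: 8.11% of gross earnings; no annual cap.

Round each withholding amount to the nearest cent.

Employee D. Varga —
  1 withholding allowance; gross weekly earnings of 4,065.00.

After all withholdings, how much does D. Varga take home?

Earnings Tax: taxable = 4,065.00 − 1×156.00 = 3,909.00
  487.19 + 24.77% × (3,909.00 − 3,100.00) = 487.19 + 24.77% × 809.00 = 687.58
Workforce Levy: 8.11% × 4,065.00 = 329.67
Total withheld: 687.58 + 329.67 = 1,017.25
Net pay: 4,065.00 − 1,017.25 = 3,047.75

3,047.75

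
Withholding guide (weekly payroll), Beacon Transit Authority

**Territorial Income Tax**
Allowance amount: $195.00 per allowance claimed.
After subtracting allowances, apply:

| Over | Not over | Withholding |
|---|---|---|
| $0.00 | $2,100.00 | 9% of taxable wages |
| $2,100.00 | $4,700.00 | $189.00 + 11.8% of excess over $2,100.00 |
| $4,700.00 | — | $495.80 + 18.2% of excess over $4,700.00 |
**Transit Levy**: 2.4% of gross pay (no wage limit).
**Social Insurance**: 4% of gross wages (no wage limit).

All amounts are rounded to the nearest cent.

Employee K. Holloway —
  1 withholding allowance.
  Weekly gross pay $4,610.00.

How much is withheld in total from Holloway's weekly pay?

Territorial Income Tax: taxable = $4,610.00 − 1×$195.00 = $4,415.00
  $189.00 + 11.8% × ($4,415.00 − $2,100.00) = $189.00 + 11.8% × $2,315.00 = $462.17
Transit Levy: 2.4% × $4,610.00 = $110.64
Social Insurance: 4% × $4,610.00 = $184.40
Total: $462.17 + $110.64 + $184.40 = $757.21

$757.21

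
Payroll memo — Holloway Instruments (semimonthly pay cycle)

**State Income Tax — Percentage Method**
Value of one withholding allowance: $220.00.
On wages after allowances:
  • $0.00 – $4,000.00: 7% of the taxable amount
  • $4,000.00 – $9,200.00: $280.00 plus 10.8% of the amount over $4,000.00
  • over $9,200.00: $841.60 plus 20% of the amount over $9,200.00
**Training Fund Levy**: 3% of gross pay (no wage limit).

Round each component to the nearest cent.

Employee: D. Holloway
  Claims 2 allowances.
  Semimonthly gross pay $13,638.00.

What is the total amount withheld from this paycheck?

$2,050.34

State Income Tax: taxable = $13,638.00 − 2×$220.00 = $13,198.00
  $841.60 + 20% × ($13,198.00 − $9,200.00) = $841.60 + 20% × $3,998.00 = $1,641.20
Training Fund Levy: 3% × $13,638.00 = $409.14
Total: $1,641.20 + $409.14 = $2,050.34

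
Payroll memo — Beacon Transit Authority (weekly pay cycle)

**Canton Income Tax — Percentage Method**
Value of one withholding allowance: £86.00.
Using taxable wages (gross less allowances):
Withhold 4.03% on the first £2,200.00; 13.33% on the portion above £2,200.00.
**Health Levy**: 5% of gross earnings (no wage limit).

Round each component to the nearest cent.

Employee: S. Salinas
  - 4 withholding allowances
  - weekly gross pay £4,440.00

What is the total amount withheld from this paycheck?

Canton Income Tax: taxable = £4,440.00 − 4×£86.00 = £4,096.00
  £88.66 + 13.33% × (£4,096.00 − £2,200.00) = £88.66 + 13.33% × £1,896.00 = £341.40
Health Levy: 5% × £4,440.00 = £222.00
Total: £341.40 + £222.00 = £563.40

£563.40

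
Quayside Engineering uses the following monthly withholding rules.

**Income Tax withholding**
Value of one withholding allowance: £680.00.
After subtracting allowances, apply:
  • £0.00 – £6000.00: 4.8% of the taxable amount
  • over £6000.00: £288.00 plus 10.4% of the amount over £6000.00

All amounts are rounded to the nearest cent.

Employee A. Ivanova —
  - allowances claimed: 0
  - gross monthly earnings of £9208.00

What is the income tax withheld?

£621.63

Income Tax: taxable = £9208.00
  £288.00 + 10.4% × (£9208.00 − £6000.00) = £288.00 + 10.4% × £3208.00 = £621.63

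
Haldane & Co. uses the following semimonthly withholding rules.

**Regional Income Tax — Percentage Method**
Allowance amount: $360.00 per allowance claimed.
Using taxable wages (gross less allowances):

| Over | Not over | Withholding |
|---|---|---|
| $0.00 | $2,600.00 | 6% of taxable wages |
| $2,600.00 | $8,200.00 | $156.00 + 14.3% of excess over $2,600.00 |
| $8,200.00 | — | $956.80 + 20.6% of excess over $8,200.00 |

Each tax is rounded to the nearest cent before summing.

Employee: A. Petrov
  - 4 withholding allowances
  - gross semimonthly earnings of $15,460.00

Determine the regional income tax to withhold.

Regional Income Tax: taxable = $15,460.00 − 4×$360.00 = $14,020.00
  $956.80 + 20.6% × ($14,020.00 − $8,200.00) = $956.80 + 20.6% × $5,820.00 = $2,155.72

$2,155.72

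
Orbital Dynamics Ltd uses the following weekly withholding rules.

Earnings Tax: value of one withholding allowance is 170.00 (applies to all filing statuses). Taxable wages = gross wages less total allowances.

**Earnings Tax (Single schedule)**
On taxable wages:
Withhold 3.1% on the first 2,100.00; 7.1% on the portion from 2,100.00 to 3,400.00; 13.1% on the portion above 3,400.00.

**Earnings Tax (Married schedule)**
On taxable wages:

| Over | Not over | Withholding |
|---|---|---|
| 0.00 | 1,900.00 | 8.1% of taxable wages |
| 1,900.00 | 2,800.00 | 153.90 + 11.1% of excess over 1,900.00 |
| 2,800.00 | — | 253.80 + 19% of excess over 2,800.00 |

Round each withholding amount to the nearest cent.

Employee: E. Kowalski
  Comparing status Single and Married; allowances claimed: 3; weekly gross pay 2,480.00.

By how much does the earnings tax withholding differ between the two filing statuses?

100.60

Earnings Tax (Single): taxable = 2,480.00 − 3×170.00 = 1,970.00
  3.1% × 1,970.00 = 61.07
Earnings Tax (Married): taxable = 2,480.00 − 3×170.00 = 1,970.00
  153.90 + 11.1% × (1,970.00 − 1,900.00) = 153.90 + 11.1% × 70.00 = 161.67
Difference: |61.07 − 161.67| = 100.60 (higher under Married)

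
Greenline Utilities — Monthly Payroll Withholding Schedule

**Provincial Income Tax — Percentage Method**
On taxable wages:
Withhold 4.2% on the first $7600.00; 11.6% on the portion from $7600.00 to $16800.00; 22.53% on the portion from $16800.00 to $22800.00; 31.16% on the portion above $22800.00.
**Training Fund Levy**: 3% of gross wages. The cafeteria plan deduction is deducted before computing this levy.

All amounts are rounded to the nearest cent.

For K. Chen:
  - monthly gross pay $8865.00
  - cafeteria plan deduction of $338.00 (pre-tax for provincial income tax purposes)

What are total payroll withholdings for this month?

Provincial Income Tax: taxable = $8865.00 − $338.00 = $8527.00
  $319.20 + 11.6% × ($8527.00 − $7600.00) = $319.20 + 11.6% × $927.00 = $426.73
Training Fund Levy: 3% × $8527.00 = $255.81
Total: $426.73 + $255.81 = $682.54

$682.54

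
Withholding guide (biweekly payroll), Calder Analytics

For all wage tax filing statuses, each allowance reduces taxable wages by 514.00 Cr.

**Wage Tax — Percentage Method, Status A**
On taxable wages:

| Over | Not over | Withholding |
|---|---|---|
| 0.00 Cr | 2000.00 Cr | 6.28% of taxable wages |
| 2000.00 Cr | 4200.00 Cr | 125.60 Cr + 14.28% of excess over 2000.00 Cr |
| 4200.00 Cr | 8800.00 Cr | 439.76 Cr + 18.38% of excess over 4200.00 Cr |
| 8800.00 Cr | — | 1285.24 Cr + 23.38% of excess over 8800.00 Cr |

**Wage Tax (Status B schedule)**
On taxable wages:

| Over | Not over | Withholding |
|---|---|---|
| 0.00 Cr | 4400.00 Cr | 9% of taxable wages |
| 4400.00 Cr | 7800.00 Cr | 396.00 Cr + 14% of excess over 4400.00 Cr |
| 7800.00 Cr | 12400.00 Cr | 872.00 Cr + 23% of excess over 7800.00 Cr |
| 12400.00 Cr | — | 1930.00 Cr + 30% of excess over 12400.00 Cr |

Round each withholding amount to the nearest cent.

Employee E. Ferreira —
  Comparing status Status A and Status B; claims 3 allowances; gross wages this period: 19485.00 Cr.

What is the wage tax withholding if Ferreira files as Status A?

Wage Tax (Status A): taxable = 19485.00 Cr − 3×514.00 Cr = 17943.00 Cr
  1285.24 Cr + 23.38% × (17943.00 Cr − 8800.00 Cr) = 1285.24 Cr + 23.38% × 9143.00 Cr = 3422.87 Cr

3422.87 Cr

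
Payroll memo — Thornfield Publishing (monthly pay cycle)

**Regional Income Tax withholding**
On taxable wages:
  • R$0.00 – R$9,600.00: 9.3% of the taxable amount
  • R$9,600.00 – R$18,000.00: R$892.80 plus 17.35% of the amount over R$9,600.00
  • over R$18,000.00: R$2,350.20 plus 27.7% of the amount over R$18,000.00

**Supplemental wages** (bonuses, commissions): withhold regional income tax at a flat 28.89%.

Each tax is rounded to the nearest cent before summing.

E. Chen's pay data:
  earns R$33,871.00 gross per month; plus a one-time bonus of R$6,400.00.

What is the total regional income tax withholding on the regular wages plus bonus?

Regional Income Tax: taxable = R$33,871.00
  R$2,350.20 + 27.7% × (R$33,871.00 − R$18,000.00) = R$2,350.20 + 27.7% × R$15,871.00 = R$6,746.47
Supplemental (28.89% flat on bonus): 28.89% × R$6,400.00 = R$1,848.96
Total regional income tax: R$6,746.47 + R$1,848.96 = R$8,595.43

R$8,595.43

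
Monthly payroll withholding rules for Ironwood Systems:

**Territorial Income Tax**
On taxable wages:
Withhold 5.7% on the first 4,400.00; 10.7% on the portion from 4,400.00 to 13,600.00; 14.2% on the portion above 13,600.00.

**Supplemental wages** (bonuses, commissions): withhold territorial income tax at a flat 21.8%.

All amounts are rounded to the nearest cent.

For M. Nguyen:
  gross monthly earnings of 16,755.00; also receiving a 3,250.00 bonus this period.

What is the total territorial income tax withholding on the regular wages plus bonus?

2,391.71

Territorial Income Tax: taxable = 16,755.00
  1,235.20 + 14.2% × (16,755.00 − 13,600.00) = 1,235.20 + 14.2% × 3,155.00 = 1,683.21
Supplemental (21.8% flat on bonus): 21.8% × 3,250.00 = 708.50
Total territorial income tax: 1,683.21 + 708.50 = 2,391.71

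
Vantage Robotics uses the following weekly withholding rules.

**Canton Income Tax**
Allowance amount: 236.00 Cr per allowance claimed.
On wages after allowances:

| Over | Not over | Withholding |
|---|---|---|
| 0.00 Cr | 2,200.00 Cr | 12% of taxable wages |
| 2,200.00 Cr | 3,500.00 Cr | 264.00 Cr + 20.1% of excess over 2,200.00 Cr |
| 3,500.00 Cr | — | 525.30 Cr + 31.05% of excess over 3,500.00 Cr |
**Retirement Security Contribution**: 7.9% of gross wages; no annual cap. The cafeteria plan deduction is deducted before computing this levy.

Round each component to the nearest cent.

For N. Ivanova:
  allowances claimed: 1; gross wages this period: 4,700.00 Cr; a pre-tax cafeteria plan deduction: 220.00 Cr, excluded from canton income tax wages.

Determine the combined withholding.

Canton Income Tax: taxable = 4,700.00 Cr − 220.00 Cr − 1×236.00 Cr = 4,244.00 Cr
  525.30 Cr + 31.05% × (4,244.00 Cr − 3,500.00 Cr) = 525.30 Cr + 31.05% × 744.00 Cr = 756.31 Cr
Retirement Security Contribution: 7.9% × 4,480.00 Cr = 353.92 Cr
Total: 756.31 Cr + 353.92 Cr = 1,110.23 Cr

1,110.23 Cr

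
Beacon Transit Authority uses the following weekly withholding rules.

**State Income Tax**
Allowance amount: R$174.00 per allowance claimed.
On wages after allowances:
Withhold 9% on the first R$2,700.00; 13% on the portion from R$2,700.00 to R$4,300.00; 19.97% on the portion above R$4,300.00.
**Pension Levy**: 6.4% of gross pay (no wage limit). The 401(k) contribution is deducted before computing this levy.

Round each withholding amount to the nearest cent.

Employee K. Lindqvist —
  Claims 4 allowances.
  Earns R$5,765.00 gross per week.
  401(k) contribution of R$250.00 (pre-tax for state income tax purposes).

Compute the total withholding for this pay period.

R$907.60

State Income Tax: taxable = R$5,765.00 − R$250.00 − 4×R$174.00 = R$4,819.00
  R$451.00 + 19.97% × (R$4,819.00 − R$4,300.00) = R$451.00 + 19.97% × R$519.00 = R$554.64
Pension Levy: 6.4% × R$5,515.00 = R$352.96
Total: R$554.64 + R$352.96 = R$907.60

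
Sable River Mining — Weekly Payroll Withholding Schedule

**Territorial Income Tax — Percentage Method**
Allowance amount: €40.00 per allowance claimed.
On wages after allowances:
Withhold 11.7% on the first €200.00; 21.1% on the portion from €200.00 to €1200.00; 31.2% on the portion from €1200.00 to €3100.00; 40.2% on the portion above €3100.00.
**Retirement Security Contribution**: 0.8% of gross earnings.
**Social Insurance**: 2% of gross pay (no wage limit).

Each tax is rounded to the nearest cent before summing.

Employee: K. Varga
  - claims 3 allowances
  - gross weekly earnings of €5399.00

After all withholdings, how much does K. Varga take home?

€3544.67

Territorial Income Tax: taxable = €5399.00 − 3×€40.00 = €5279.00
  €827.20 + 40.2% × (€5279.00 − €3100.00) = €827.20 + 40.2% × €2179.00 = €1703.16
Retirement Security Contribution: 0.8% × €5399.00 = €43.19
Social Insurance: 2% × €5399.00 = €107.98
Total withheld: €1703.16 + €43.19 + €107.98 = €1854.33
Net pay: €5399.00 − €1854.33 = €3544.67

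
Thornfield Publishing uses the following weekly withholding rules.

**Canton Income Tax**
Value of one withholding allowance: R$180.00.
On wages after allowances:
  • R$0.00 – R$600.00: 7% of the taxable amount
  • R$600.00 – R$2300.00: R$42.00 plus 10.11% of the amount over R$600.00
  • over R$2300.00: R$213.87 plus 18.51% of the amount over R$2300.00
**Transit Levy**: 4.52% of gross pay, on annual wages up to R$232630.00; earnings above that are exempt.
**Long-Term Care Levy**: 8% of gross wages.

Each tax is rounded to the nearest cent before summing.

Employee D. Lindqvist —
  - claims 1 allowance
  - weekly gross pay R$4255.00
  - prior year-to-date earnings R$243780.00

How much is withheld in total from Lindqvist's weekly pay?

Canton Income Tax: taxable = R$4255.00 − 1×R$180.00 = R$4075.00
  R$213.87 + 18.51% × (R$4075.00 − R$2300.00) = R$213.87 + 18.51% × R$1775.00 = R$542.42
Transit Levy: YTD R$243780.00 ≥ cap R$232630.00 → R$0.00
Long-Term Care Levy: 8% × R$4255.00 = R$340.40
Total: R$542.42 + R$0.00 + R$340.40 = R$882.82

R$882.82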